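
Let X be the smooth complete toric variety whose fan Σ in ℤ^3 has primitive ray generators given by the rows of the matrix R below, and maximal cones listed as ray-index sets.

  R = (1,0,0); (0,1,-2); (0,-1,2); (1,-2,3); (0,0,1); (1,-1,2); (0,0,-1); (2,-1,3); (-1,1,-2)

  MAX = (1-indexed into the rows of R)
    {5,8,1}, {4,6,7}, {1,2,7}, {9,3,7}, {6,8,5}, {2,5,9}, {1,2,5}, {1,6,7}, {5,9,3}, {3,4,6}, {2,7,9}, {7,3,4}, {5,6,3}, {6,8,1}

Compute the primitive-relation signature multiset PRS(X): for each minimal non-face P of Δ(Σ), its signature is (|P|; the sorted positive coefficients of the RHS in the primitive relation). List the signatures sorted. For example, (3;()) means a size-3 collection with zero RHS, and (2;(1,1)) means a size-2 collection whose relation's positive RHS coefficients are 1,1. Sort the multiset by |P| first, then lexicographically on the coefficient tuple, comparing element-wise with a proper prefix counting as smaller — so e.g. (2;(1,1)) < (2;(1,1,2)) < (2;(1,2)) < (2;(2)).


Minimal non-faces — 17 found among 9 rays, 14 max cones:

  • {2,3}:  v_{2} + v_{3} = 0  so sig = (2;())
  • {5,7}:  v_{5} + v_{7} = 0  so sig = (2;())
  • {6,9}:  v_{6} + v_{9} = 0  so sig = (2;())
  • {1,3}:  v_{1} + v_{3} = v_{6}  so sig = (2;(1))
  • {1,9}:  v_{1} + v_{9} = v_{2}  so sig = (2;(1))
  • {2,6}:  v_{2} + v_{6} = v_{1}  so sig = (2;(1))
  • {2,4}:  v_{2} + v_{4} = v_{6} + v_{7}  so sig = (2;(1,1))
  • {4,5}:  v_{4} + v_{5} = v_{3} + v_{6}  so sig = (2;(1,1))
  • {4,9}:  v_{4} + v_{9} = v_{3} + v_{7}  so sig = (2;(1,1))
  • {7,8}:  v_{7} + v_{8} = v_{1} + v_{6}  so sig = (2;(1,1))
  • {8,9}:  v_{8} + v_{9} = v_{1} + v_{5}  so sig = (2;(1,1))
  • {1,4}:  v_{1} + v_{4} = 2·v_{6} + v_{7}  so sig = (2;(1,2))
  • {2,8}:  v_{2} + v_{8} = 2·v_{1} + v_{5}  so sig = (2;(1,2))
  • {3,8}:  v_{3} + v_{8} = v_{5} + 2·v_{6}  so sig = (2;(1,2))
  • {4,8}:  v_{4} + v_{8} = 3·v_{6}  so sig = (2;(3))
  • {1,5,6}:  v_{1} + v_{5} + v_{6} = v_{8}  so sig = (3;(1))
  • {3,6,7}:  v_{3} + v_{6} + v_{7} = v_{4}  so sig = (3;(1))

Hence PRS(X_Σ) =
    |P|=2: 15 collections, coeffs (), (), (), (1), (1), (1), (1,1), (1,1), (1,1), (1,1), (1,1), (1,2), (1,2), (1,2), (3)
    |P|=3: 2 collections, coeffs (1), (1)


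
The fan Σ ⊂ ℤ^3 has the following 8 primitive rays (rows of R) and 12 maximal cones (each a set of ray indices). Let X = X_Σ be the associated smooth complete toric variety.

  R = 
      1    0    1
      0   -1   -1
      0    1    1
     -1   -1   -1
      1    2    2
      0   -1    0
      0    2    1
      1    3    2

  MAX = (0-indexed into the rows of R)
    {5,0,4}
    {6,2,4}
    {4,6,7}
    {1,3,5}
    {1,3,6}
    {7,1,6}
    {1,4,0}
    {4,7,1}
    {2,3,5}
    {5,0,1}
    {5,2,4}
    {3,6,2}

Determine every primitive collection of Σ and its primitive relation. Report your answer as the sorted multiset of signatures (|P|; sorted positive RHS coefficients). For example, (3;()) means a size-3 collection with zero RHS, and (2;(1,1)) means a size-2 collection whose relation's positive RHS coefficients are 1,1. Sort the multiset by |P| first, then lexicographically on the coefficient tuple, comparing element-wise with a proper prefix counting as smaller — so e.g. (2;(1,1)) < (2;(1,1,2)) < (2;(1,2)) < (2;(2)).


Δ(Σ) — 8 vertices, 12 min non-faces:

  P = {1,2}:  v_{1} + v_{2} = 0  ⟹  sig = (2;())
  P = {0,3}:  v_{0} + v_{3} = v_{5}  ⟹  sig = (2;(1))
  P = {0,6}:  v_{0} + v_{6} = v_{4}  ⟹  sig = (2;(1))
  P = {3,4}:  v_{3} + v_{4} = v_{2}  ⟹  sig = (2;(1))
  P = {3,7}:  v_{3} + v_{7} = v_{6}  ⟹  sig = (2;(1))
  P = {5,6}:  v_{5} + v_{6} = v_{2}  ⟹  sig = (2;(1))
  P = {5,7}:  v_{5} + v_{7} = v_{4}  ⟹  sig = (2;(1))
  P = {0,2}:  v_{0} + v_{2} = v_{4} + v_{5}  ⟹  sig = (2;(1,1))
  P = {2,7}:  v_{2} + v_{7} = v_{4} + v_{6}  ⟹  sig = (2;(1,1))
  P = {0,7}:  v_{0} + v_{7} = v_{1} + 2·v_{4}  ⟹  sig = (2;(1,2))
  P = {1,4,5}:  v_{1} + v_{4} + v_{5} = v_{0}  ⟹  sig = (3;(1))
  P = {1,4,6}:  v_{1} + v_{4} + v_{6} = v_{7}  ⟹  sig = (3;(1))

Signatures (|P|; sorted positive RHS coefficients), sorted:
    (2;())
    (2;(1))
    (2;(1))
    (2;(1))
    (2;(1))
    (2;(1))
    (2;(1))
    (2;(1,1))
    (2;(1,1))
    (2;(1,2))
    (3;(1))
    (3;(1))


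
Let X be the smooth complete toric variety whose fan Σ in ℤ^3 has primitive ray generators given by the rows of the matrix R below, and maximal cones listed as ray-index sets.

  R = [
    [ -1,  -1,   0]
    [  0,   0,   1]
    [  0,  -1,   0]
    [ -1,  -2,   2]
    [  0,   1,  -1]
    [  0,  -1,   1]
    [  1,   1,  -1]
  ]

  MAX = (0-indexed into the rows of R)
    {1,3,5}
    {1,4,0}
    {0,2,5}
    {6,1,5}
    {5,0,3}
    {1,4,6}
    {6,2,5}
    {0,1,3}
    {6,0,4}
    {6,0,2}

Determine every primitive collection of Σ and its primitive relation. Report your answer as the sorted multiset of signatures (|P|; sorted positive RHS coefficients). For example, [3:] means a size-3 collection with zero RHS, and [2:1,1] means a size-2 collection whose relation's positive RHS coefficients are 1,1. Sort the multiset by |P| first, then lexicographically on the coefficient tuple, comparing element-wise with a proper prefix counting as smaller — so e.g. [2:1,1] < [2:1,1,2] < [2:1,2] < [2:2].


9 minimal non-faces of Δ(Σ) (on 7 rays):

  P = {4,5}:  v_{4} + v_{5} = 0 ; sig = [2:]
  P = {1,2}:  v_{1} + v_{2} = v_{5} ; sig = [2:1]
  P = {3,6}:  v_{3} + v_{6} = v_{5} ; sig = [2:1]
  P = {2,4}:  v_{2} + v_{4} = v_{0} + v_{6} ; sig = [2:1,1]
  P = {3,4}:  v_{3} + v_{4} = v_{0} + v_{1} ; sig = [2:1,1]
  P = {2,3}:  v_{2} + v_{3} = v_{0} + 2·v_{5} ; sig = [2:1,2]
  P = {0,1,6}:  v_{0} + v_{1} + v_{6} = 0 ; sig = [3:]
  P = {0,1,5}:  v_{0} + v_{1} + v_{5} = v_{3} ; sig = [3:1]
  P = {0,5,6}:  v_{0} + v_{5} + v_{6} = v_{2} ; sig = [3:1]

Sorted signature multiset PRS(X):
{ [2:],  [2:1] ×2,  [2:1,1] ×2,  [2:1,2],  [3:],  [3:1] ×2 }


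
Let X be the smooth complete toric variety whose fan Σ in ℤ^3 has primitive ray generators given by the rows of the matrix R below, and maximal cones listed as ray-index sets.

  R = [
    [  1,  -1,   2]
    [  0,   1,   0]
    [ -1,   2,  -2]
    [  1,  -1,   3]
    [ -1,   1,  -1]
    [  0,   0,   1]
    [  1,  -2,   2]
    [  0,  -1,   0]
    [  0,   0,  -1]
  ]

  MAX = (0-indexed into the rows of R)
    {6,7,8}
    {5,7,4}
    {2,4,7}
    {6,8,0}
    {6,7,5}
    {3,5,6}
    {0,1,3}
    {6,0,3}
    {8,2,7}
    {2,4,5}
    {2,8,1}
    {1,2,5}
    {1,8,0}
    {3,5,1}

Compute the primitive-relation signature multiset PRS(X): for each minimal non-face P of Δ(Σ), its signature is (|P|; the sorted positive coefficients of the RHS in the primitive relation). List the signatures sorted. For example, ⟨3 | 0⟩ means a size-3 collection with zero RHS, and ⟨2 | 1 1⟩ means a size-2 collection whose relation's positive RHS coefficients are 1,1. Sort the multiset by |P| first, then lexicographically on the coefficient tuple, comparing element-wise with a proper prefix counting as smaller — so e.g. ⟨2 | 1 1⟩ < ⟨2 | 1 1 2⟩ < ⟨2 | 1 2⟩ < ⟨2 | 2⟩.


16 collections generate NE(X_Σ); each relation:

  P={1,7}:  v_{1} + v_{7} = 0 — sig = ⟨2 | 0⟩
  P={2,6}:  v_{2} + v_{6} = 0 — sig = ⟨2 | 0⟩
  P={5,8}:  v_{5} + v_{8} = 0 — sig = ⟨2 | 0⟩
  P={0,2}:  v_{0} + v_{2} = v_{1} — sig = ⟨2 | 1⟩
  P={0,4}:  v_{0} + v_{4} = v_{5} — sig = ⟨2 | 1⟩
  P={0,5}:  v_{0} + v_{5} = v_{3} — sig = ⟨2 | 1⟩
  P={0,7}:  v_{0} + v_{7} = v_{6} — sig = ⟨2 | 1⟩
  P={1,6}:  v_{1} + v_{6} = v_{0} — sig = ⟨2 | 1⟩
  P={3,8}:  v_{3} + v_{8} = v_{0} — sig = ⟨2 | 1⟩
  P={1,4}:  v_{1} + v_{4} = v_{2} + v_{5} — sig = ⟨2 | 1 1⟩
  P={2,3}:  v_{2} + v_{3} = v_{1} + v_{5} — sig = ⟨2 | 1 1⟩
  P={3,7}:  v_{3} + v_{7} = v_{5} + v_{6} — sig = ⟨2 | 1 1⟩
  P={4,6}:  v_{4} + v_{6} = v_{5} + v_{7} — sig = ⟨2 | 1 1⟩
  P={4,8}:  v_{4} + v_{8} = v_{2} + v_{7} — sig = ⟨2 | 1 1⟩
  P={3,4}:  v_{3} + v_{4} = 2·v_{5} — sig = ⟨2 | 2⟩
  P={2,5,7}:  v_{2} + v_{5} + v_{7} = v_{4} — sig = ⟨3 | 1⟩

so the primitive-relation signature multiset is
[⟨2 | 0⟩, ⟨2 | 0⟩, ⟨2 | 0⟩, ⟨2 | 1⟩, ⟨2 | 1⟩, ⟨2 | 1⟩, ⟨2 | 1⟩, ⟨2 | 1⟩, ⟨2 | 1⟩, ⟨2 | 1 1⟩, ⟨2 | 1 1⟩, ⟨2 | 1 1⟩, ⟨2 | 1 1⟩, ⟨2 | 1 1⟩, ⟨2 | 2⟩, ⟨3 | 1⟩]


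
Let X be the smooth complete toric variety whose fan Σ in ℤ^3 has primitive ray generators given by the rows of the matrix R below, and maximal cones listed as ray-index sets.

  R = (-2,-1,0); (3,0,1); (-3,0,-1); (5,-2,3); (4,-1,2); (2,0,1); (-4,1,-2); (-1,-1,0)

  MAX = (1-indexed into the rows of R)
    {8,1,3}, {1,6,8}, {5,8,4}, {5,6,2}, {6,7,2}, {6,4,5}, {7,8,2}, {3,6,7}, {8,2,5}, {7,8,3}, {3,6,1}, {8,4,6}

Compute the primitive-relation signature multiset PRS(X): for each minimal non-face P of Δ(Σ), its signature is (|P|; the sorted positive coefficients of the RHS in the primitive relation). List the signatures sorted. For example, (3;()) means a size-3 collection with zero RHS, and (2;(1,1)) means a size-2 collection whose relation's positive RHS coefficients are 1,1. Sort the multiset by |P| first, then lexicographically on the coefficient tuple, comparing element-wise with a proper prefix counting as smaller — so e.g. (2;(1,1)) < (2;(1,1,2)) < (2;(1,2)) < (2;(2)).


Minimal non-faces — 14 found among 8 rays, 12 max cones:

  P = {2,3}:  v_{2} + v_{3} = 0  so sig = (2;())
  P = {5,7}:  v_{5} + v_{7} = 0  so sig = (2;())
  P = {1,2}:  v_{1} + v_{2} = v_{6} + v_{8}  so sig = (2;(1,1))
  P = {3,5}:  v_{3} + v_{5} = v_{6} + v_{8}  so sig = (2;(1,1))
  P = {4,7}:  v_{4} + v_{7} = v_{6} + v_{8}  so sig = (2;(1,1))
  P = {1,7}:  v_{1} + v_{7} = 2·v_{3}  so sig = (2;(2))
  P = {2,4}:  v_{2} + v_{4} = 2·v_{5}  so sig = (2;(2))
  P = {1,5}:  v_{1} + v_{5} = 2·v_{6} + 2·v_{8}  so sig = (2;(2,2))
  P = {3,4}:  v_{3} + v_{4} = 2·v_{6} + 2·v_{8}  so sig = (2;(2,2))
  P = {1,4}:  v_{1} + v_{4} = 3·v_{6} + 3·v_{8}  so sig = (2;(3,3))
  P = {2,6,8}:  v_{2} + v_{6} + v_{8} = v_{5}  so sig = (3;(1))
  P = {3,6,8}:  v_{3} + v_{6} + v_{8} = v_{1}  so sig = (3;(1))
  P = {5,6,8}:  v_{5} + v_{6} + v_{8} = v_{4}  so sig = (3;(1))
  P = {6,7,8}:  v_{6} + v_{7} + v_{8} = v_{3}  so sig = (3;(1))

so the primitive-relation signature multiset is
    |P|=2: 10 collections, coeffs (), (), (1,1), (1,1), (1,1), (2), (2), (2,2), (2,2), (3,3)
    |P|=3: 4 collections, coeffs (1), (1), (1), (1)


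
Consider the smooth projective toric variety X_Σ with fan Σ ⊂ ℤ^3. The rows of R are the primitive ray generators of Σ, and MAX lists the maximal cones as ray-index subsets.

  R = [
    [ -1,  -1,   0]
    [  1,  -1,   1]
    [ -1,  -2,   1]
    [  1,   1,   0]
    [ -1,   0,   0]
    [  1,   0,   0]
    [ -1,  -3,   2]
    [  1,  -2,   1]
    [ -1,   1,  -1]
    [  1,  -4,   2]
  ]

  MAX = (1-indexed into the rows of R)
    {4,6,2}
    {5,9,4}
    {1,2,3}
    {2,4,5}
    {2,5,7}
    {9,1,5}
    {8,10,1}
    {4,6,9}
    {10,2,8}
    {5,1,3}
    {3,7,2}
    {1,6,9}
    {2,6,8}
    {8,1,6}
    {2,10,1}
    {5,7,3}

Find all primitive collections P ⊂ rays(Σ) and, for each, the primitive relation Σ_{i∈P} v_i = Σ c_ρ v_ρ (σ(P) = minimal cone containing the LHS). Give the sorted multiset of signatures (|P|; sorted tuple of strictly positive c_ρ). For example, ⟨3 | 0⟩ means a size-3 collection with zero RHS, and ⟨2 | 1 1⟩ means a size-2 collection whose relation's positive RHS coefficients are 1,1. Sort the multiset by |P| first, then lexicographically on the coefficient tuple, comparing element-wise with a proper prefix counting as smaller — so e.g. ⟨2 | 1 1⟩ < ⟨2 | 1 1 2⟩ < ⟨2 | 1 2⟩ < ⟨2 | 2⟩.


Σ has 25 primitive collections:

  P = {1,4}:  v_{1} + v_{4} = 0  ⟹  sig = ⟨2 | 0⟩
  P = {2,9}:  v_{2} + v_{9} = 0  ⟹  sig = ⟨2 | 0⟩
  P = {5,6}:  v_{5} + v_{6} = 0  ⟹  sig = ⟨2 | 0⟩
  P = {3,4}:  v_{3} + v_{4} = v_{2} + v_{5}  ⟹  sig = ⟨2 | 1 1⟩
  P = {3,6}:  v_{3} + v_{6} = v_{1} + v_{2}  ⟹  sig = ⟨2 | 1 1⟩
  P = {3,9}:  v_{3} + v_{9} = v_{1} + v_{5}  ⟹  sig = ⟨2 | 1 1⟩
  P = {4,8}:  v_{4} + v_{8} = v_{2} + v_{6}  ⟹  sig = ⟨2 | 1 1⟩
  P = {4,10}:  v_{4} + v_{10} = v_{2} + v_{8}  ⟹  sig = ⟨2 | 1 1⟩
  P = {5,8}:  v_{5} + v_{8} = v_{1} + v_{2}  ⟹  sig = ⟨2 | 1 1⟩
  P = {6,7}:  v_{6} + v_{7} = v_{2} + v_{3}  ⟹  sig = ⟨2 | 1 1⟩
  P = {7,9}:  v_{7} + v_{9} = v_{3} + v_{5}  ⟹  sig = ⟨2 | 1 1⟩
  P = {8,9}:  v_{8} + v_{9} = v_{1} + v_{6}  ⟹  sig = ⟨2 | 1 1⟩
  P = {9,10}:  v_{9} + v_{10} = v_{1} + v_{8}  ⟹  sig = ⟨2 | 1 1⟩
  P = {7,8}:  v_{7} + v_{8} = v_{1} + 2·v_{2} + v_{3}  ⟹  sig = ⟨2 | 1 1 2⟩
  P = {7,10}:  v_{7} + v_{10} = 2·v_{1} + 3·v_{2} + v_{3}  ⟹  sig = ⟨2 | 1 2 3⟩
  P = {1,7}:  v_{1} + v_{7} = 2·v_{3}  ⟹  sig = ⟨2 | 2⟩
  P = {6,10}:  v_{6} + v_{10} = 2·v_{8}  ⟹  sig = ⟨2 | 2⟩
  P = {3,8}:  v_{3} + v_{8} = 2·v_{1} + 2·v_{2}  ⟹  sig = ⟨2 | 2 2⟩
  P = {4,7}:  v_{4} + v_{7} = 2·v_{2} + 2·v_{5}  ⟹  sig = ⟨2 | 2 2⟩
  P = {5,10}:  v_{5} + v_{10} = 2·v_{1} + 2·v_{2}  ⟹  sig = ⟨2 | 2 2⟩
  P = {3,10}:  v_{3} + v_{10} = 3·v_{1} + 3·v_{2}  ⟹  sig = ⟨2 | 3 3⟩
  P = {1,2,5}:  v_{1} + v_{2} + v_{5} = v_{3}  ⟹  sig = ⟨3 | 1⟩
  P = {1,2,6}:  v_{1} + v_{2} + v_{6} = v_{8}  ⟹  sig = ⟨3 | 1⟩
  P = {1,2,8}:  v_{1} + v_{2} + v_{8} = v_{10}  ⟹  sig = ⟨3 | 1⟩
  P = {2,3,5}:  v_{2} + v_{3} + v_{5} = v_{7}  ⟹  sig = ⟨3 | 1⟩

so the primitive-relation signature multiset is
    ⟨2 | 0⟩
    ⟨2 | 0⟩
    ⟨2 | 0⟩
    ⟨2 | 1 1⟩
    ⟨2 | 1 1⟩
    ⟨2 | 1 1⟩
    ⟨2 | 1 1⟩
    ⟨2 | 1 1⟩
    ⟨2 | 1 1⟩
    ⟨2 | 1 1⟩
    ⟨2 | 1 1⟩
    ⟨2 | 1 1⟩
    ⟨2 | 1 1⟩
    ⟨2 | 1 1 2⟩
    ⟨2 | 1 2 3⟩
    ⟨2 | 2⟩
    ⟨2 | 2⟩
    ⟨2 | 2 2⟩
    ⟨2 | 2 2⟩
    ⟨2 | 2 2⟩
    ⟨2 | 3 3⟩
    ⟨3 | 1⟩
    ⟨3 | 1⟩
    ⟨3 | 1⟩
    ⟨3 | 1⟩


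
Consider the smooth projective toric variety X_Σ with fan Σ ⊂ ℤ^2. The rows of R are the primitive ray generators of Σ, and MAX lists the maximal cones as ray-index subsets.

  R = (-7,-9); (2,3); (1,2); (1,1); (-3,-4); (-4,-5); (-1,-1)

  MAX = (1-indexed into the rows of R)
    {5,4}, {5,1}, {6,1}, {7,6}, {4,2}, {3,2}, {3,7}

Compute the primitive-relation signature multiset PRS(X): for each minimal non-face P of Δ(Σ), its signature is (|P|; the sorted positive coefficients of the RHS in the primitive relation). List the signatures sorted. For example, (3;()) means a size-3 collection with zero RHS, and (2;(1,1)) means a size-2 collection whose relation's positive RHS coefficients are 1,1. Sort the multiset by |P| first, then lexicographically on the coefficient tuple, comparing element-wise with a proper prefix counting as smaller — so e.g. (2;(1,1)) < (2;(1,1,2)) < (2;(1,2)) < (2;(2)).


Minimal non-faces — 14 found among 7 rays, 7 max cones:

  P={4,7}:  v_{4} + v_{7} = 0 ; sig = (2;())
  P={2,5}:  v_{2} + v_{5} = v_{7} ; sig = (2;(1))
  P={2,7}:  v_{2} + v_{7} = v_{3} ; sig = (2;(1))
  P={3,4}:  v_{3} + v_{4} = v_{2} ; sig = (2;(1))
  P={4,6}:  v_{4} + v_{6} = v_{5} ; sig = (2;(1))
  P={5,6}:  v_{5} + v_{6} = v_{1} ; sig = (2;(1))
  P={5,7}:  v_{5} + v_{7} = v_{6} ; sig = (2;(1))
  P={1,2}:  v_{1} + v_{2} = v_{6} + v_{7} ; sig = (2;(1,1))
  P={1,3}:  v_{1} + v_{3} = v_{6} + 2·v_{7} ; sig = (2;(1,2))
  P={1,4}:  v_{1} + v_{4} = 2·v_{5} ; sig = (2;(2))
  P={1,7}:  v_{1} + v_{7} = 2·v_{6} ; sig = (2;(2))
  P={2,6}:  v_{2} + v_{6} = 2·v_{7} ; sig = (2;(2))
  P={3,5}:  v_{3} + v_{5} = 2·v_{7} ; sig = (2;(2))
  P={3,6}:  v_{3} + v_{6} = 3·v_{7} ; sig = (2;(3))

Hence PRS(X_Σ) =
{ (2;()),  (2;(1)) ×6,  (2;(1,1)),  (2;(1,2)),  (2;(2)) ×4,  (2;(3)) }


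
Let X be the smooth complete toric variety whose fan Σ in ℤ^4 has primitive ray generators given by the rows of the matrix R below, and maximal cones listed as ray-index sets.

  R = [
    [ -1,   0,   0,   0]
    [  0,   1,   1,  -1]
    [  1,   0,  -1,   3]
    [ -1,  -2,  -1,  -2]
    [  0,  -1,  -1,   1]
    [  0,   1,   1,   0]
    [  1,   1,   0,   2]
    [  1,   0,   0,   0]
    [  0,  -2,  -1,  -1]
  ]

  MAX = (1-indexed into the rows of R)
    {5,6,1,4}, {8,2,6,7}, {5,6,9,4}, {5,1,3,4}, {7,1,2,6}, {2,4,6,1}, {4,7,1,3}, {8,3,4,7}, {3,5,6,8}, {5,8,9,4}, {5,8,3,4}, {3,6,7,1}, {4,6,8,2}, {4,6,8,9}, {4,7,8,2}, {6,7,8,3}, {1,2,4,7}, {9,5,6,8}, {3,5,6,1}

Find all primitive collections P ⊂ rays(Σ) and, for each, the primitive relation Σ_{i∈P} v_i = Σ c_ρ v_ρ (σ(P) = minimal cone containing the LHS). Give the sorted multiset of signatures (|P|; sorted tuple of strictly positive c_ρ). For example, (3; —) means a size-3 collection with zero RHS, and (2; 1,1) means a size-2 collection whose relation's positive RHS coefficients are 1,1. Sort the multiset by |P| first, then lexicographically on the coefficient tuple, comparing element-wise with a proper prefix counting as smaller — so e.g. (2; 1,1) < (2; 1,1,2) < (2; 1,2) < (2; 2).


Δ(Σ) — 9 vertices, 11 min non-faces:

  P = {1,8}:  v_{1} + v_{8} = 0  ⇒ sig = (2; —)
  P = {2,5}:  v_{2} + v_{5} = 0  ⇒ sig = (2; —)
  P = {2,3}:  v_{2} + v_{3} = v_{7}  ⇒ sig = (2; 1)
  P = {5,7}:  v_{5} + v_{7} = v_{3}  ⇒ sig = (2; 1)
  P = {7,9}:  v_{7} + v_{9} = v_{5} + v_{8}  ⇒ sig = (2; 1,1)
  P = {1,9}:  v_{1} + v_{9} = v_{4} + v_{5} + v_{6}  ⇒ sig = (2; 1,1,1)
  P = {2,9}:  v_{2} + v_{9} = v_{4} + v_{6} + v_{8}  ⇒ sig = (2; 1,1,1)
  P = {3,9}:  v_{3} + v_{9} = 2·v_{5} + v_{8}  ⇒ sig = (2; 1,2)
  P = {4,6,7}:  v_{4} + v_{6} + v_{7} = 0  ⇒ sig = (3; —)
  P = {3,4,6}:  v_{3} + v_{4} + v_{6} = v_{5}  ⇒ sig = (3; 1)
  P = {4,5,6,8}:  v_{4} + v_{5} + v_{6} + v_{8} = v_{9}  ⇒ sig = (4; 1)

so the primitive-relation signature multiset is
    |P|=2: 8 collections, coeffs (), (), (1), (1), (1,1), (1,1,1), (1,1,1), (1,2)
    |P|=3: 2 collections, coeffs (), (1)
    |P|=4: 1 collection, coeffs (1)


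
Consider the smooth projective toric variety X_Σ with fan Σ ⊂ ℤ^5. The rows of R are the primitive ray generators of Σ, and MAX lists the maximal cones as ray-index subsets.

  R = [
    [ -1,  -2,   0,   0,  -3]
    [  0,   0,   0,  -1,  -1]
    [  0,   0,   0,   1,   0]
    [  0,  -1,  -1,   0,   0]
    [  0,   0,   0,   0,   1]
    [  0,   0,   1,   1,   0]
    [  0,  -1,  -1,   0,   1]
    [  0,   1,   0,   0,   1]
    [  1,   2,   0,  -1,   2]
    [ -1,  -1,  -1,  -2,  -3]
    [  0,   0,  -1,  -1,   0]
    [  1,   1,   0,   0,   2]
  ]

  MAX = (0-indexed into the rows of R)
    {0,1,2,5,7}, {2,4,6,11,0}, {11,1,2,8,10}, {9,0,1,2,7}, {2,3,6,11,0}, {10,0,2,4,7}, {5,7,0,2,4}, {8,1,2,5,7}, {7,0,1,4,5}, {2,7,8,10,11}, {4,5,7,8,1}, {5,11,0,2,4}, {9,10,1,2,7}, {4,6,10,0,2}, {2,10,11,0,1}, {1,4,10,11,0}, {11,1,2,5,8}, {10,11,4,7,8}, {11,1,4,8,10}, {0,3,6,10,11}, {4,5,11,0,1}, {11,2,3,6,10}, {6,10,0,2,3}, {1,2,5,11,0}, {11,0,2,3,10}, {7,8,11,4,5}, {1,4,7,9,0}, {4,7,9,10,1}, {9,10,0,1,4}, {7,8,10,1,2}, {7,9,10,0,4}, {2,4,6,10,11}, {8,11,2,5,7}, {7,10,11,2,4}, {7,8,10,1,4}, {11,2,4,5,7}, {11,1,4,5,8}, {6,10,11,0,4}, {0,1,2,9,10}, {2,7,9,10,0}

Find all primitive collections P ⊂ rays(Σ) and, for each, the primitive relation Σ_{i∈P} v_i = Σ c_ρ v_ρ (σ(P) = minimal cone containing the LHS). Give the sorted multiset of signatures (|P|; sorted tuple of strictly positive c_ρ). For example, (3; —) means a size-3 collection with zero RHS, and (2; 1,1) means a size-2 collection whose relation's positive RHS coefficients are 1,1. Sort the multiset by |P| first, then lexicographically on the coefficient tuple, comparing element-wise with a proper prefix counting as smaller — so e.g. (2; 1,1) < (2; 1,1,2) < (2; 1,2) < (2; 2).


|primitive collections| = 24. Relations:

  • {5,10}:  v_{5} + v_{10} = 0 — sig = (2; —)
  • {0,8}:  v_{0} + v_{8} = v_{1} — sig = (2; 1)
  • {3,4}:  v_{3} + v_{4} = v_{6} — sig = (2; 1)
  • {3,8}:  v_{3} + v_{8} = v_{10} + v_{11} — sig = (2; 1,1)
  • {9,11}:  v_{9} + v_{11} = v_{1} + v_{10} — sig = (2; 1,1)
  • {1,3}:  v_{1} + v_{3} = v_{0} + v_{10} + v_{11} — sig = (2; 1,1,1)
  • {3,7}:  v_{3} + v_{7} = v_{2} + v_{4} + v_{10} — sig = (2; 1,1,1)
  • {5,9}:  v_{5} + v_{9} = v_{0} + v_{1} + v_{7} — sig = (2; 1,1,1)
  • {6,8}:  v_{6} + v_{8} = v_{4} + v_{10} + v_{11} — sig = (2; 1,1,1)
  • {1,6}:  v_{1} + v_{6} = v_{0} + v_{4} + v_{10} + v_{11} — sig = (2; 1,1,1,1)
  • {3,5}:  v_{3} + v_{5} = v_{0} + v_{2} + v_{4} + v_{11} — sig = (2; 1,1,1,1)
  • {5,6}:  v_{5} + v_{6} = v_{0} + v_{2} + 2·v_{4} + v_{11} — sig = (2; 1,1,1,2)
  • {6,7}:  v_{6} + v_{7} = v_{2} + 2·v_{4} + v_{10} — sig = (2; 1,1,2)
  • {6,9}:  v_{6} + v_{9} = v_{0} + v_{4} + 2·v_{10} — sig = (2; 1,1,2)
  • {8,9}:  v_{8} + v_{9} = 2·v_{1} + v_{7} + v_{10} — sig = (2; 1,1,2)
  • {3,9}:  v_{3} + v_{9} = v_{0} + 2·v_{10} — sig = (2; 1,2)
  • {0,7,11}:  v_{0} + v_{7} + v_{11} = 0 — sig = (3; —)
  • {1,2,4}:  v_{1} + v_{2} + v_{4} = 0 — sig = (3; —)
  • {1,7,11}:  v_{1} + v_{7} + v_{11} = v_{8} — sig = (3; 1)
  • {2,4,8}:  v_{2} + v_{4} + v_{8} = v_{7} + v_{11} — sig = (3; 1,1)
  • {2,4,9}:  v_{2} + v_{4} + v_{9} = v_{0} + v_{7} + v_{10} — sig = (3; 1,1,1)
  • {0,1,7,10}:  v_{0} + v_{1} + v_{7} + v_{10} = v_{9} — sig = (4; 1)
  • {0,2,4,10,11}:  v_{0} + v_{2} + v_{4} + v_{10} + v_{11} = v_{3} — sig = (5; 1)
  • {0,2,6,10,11}:  v_{0} + v_{2} + v_{6} + v_{10} + v_{11} = 2·v_{3} — sig = (5; 2)

Signatures (|P|; sorted positive RHS coefficients), sorted:
    (2; —)
    (2; 1)
    (2; 1)
    (2; 1,1)
    (2; 1,1)
    (2; 1,1,1)
    (2; 1,1,1)
    (2; 1,1,1)
    (2; 1,1,1)
    (2; 1,1,1,1)
    (2; 1,1,1,1)
    (2; 1,1,1,2)
    (2; 1,1,2)
    (2; 1,1,2)
    (2; 1,1,2)
    (2; 1,2)
    (3; —)
    (3; —)
    (3; 1)
    (3; 1,1)
    (3; 1,1,1)
    (4; 1)
    (5; 1)
    (5; 2)


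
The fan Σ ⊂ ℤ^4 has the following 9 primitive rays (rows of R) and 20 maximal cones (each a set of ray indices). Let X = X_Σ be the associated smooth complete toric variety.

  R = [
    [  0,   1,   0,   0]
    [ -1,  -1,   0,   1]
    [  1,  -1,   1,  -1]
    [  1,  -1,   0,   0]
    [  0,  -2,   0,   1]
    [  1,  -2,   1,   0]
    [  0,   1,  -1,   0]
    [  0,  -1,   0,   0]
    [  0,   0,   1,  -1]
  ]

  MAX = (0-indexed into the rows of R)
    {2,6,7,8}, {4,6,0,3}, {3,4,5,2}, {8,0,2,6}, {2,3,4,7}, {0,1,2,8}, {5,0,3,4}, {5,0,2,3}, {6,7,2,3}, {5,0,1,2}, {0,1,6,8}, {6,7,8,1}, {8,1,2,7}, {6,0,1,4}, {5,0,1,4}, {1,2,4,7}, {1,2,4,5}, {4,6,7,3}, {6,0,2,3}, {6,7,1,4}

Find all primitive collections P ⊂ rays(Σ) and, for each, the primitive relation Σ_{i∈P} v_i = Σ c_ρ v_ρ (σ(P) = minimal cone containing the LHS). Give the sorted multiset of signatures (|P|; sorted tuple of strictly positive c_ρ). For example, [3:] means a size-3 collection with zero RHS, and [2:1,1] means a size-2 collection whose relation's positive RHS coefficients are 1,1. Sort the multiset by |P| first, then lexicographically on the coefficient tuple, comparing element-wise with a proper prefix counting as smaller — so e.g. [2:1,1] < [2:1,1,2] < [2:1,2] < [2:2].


10 collections generate NE(X_Σ); each relation:

  P={0,7}:  v_{0} + v_{7} = 0 — sig = [2:]
  P={1,3}:  v_{1} + v_{3} = v_{4} — sig = [2:1]
  P={3,8}:  v_{3} + v_{8} = v_{2} — sig = [2:1]
  P={5,6}:  v_{5} + v_{6} = v_{3} — sig = [2:1]
  P={4,8}:  v_{4} + v_{8} = v_{1} + v_{2} — sig = [2:1,1]
  P={5,7}:  v_{5} + v_{7} = v_{2} + v_{4} — sig = [2:1,1]
  P={5,8}:  v_{5} + v_{8} = v_{0} + v_{1} + 2·v_{2} — sig = [2:1,1,2]
  P={0,2,4}:  v_{0} + v_{2} + v_{4} = v_{5} — sig = [3:1]
  P={1,2,6}:  v_{1} + v_{2} + v_{6} = v_{7} — sig = [3:1]
  P={2,4,6}:  v_{2} + v_{4} + v_{6} = v_{3} + v_{7} — sig = [3:1,1]

so the primitive-relation signature multiset is
    |P|=2: 7 collections, coeffs (), (1), (1), (1), (1,1), (1,1), (1,1,2)
    |P|=3: 3 collections, coeffs (1), (1), (1,1)


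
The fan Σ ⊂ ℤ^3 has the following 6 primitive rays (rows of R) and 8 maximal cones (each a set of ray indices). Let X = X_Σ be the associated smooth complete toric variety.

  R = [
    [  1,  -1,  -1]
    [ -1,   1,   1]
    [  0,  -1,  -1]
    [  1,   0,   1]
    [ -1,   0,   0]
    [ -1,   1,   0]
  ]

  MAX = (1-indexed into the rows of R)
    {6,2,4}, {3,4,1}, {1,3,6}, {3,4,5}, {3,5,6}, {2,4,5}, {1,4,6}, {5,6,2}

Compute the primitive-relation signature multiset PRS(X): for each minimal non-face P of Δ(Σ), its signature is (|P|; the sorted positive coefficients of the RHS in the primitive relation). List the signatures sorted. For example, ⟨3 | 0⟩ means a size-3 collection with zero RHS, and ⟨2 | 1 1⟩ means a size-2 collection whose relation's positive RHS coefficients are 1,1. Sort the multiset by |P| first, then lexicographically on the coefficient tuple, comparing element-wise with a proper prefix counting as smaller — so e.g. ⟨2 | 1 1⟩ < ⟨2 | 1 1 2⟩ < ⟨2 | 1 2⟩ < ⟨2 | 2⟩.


Σ has 5 primitive collections:

  P={1,2}:  v_{1} + v_{2} = 0  so sig = ⟨2 | 0⟩
  P={1,5}:  v_{1} + v_{5} = v_{3}  so sig = ⟨2 | 1⟩
  P={2,3}:  v_{2} + v_{3} = v_{5}  so sig = ⟨2 | 1⟩
  P={3,4,6}:  v_{3} + v_{4} + v_{6} = 0  so sig = ⟨3 | 0⟩
  P={4,5,6}:  v_{4} + v_{5} + v_{6} = v_{2}  so sig = ⟨3 | 1⟩

so the primitive-relation signature multiset is
{ ⟨2 | 0⟩,  ⟨2 | 1⟩ ×2,  ⟨3 | 0⟩,  ⟨3 | 1⟩ }


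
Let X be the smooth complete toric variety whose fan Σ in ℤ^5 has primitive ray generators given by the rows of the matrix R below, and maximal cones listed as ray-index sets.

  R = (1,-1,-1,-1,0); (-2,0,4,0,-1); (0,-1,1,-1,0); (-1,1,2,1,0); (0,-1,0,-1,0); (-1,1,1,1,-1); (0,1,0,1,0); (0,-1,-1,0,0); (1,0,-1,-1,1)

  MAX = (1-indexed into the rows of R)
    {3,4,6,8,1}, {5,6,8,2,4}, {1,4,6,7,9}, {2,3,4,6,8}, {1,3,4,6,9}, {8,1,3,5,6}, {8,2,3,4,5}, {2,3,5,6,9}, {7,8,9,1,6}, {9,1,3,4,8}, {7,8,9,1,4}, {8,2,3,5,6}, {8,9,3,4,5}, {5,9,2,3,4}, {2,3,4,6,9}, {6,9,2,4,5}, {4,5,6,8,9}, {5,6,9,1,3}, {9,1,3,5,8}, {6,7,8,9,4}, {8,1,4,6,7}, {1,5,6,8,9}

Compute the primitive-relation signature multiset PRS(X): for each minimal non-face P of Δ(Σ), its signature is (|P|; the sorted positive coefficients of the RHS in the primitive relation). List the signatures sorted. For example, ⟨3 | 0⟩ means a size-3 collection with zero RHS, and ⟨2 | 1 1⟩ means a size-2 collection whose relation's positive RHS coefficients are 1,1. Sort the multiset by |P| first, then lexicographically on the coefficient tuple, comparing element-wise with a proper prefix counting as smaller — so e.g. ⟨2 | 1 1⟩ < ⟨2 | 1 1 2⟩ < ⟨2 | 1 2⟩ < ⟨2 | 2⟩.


9 collections generate NE(X_Σ); each relation:

  • {5,7}:  v_{5} + v_{7} = 0  →  sig = ⟨2 | 0⟩
  • {3,7}:  v_{3} + v_{7} = v_{1} + v_{4}  →  sig = ⟨2 | 1 1⟩
  • {2,7}:  v_{2} + v_{7} = v_{3} + v_{4} + v_{6}  →  sig = ⟨2 | 1 1 1⟩
  • {1,2}:  v_{1} + v_{2} = 2·v_{3} + v_{6}  →  sig = ⟨2 | 1 2⟩
  • {1,4,5}:  v_{1} + v_{4} + v_{5} = v_{3}  →  sig = ⟨3 | 1⟩
  • {2,8,9}:  v_{2} + v_{8} + v_{9} = v_{4} + 2·v_{5}  →  sig = ⟨3 | 1 2⟩
  • {3,4,5,6}:  v_{3} + v_{4} + v_{5} + v_{6} = v_{2}  →  sig = ⟨4 | 1⟩
  • {3,6,8,9}:  v_{3} + v_{6} + v_{8} + v_{9} = v_{5}  →  sig = ⟨4 | 1⟩
  • {1,4,6,8,9}:  v_{1} + v_{4} + v_{6} + v_{8} + v_{9} = 0  →  sig = ⟨5 | 0⟩

so the primitive-relation signature multiset is
[⟨2 | 0⟩, ⟨2 | 1 1⟩, ⟨2 | 1 1 1⟩, ⟨2 | 1 2⟩, ⟨3 | 1⟩, ⟨3 | 1 2⟩, ⟨4 | 1⟩, ⟨4 | 1⟩, ⟨5 | 0⟩]


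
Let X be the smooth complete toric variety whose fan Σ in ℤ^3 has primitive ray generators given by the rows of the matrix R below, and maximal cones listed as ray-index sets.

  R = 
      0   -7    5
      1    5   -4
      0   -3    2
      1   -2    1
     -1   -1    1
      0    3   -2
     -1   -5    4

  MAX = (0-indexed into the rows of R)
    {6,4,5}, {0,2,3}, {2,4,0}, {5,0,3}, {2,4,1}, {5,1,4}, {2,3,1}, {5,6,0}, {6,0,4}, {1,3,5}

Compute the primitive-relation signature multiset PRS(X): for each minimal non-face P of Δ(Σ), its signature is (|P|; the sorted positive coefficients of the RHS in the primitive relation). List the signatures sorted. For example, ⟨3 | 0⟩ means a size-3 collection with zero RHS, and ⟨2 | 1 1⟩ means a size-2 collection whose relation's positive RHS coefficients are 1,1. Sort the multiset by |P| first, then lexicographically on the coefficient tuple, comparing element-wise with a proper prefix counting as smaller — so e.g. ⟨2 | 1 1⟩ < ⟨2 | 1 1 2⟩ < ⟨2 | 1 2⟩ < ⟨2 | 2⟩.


Σ has 7 primitive collections:

  • {1,6}:  v_{1} + v_{6} = 0  so sig = ⟨2 | 0⟩
  • {2,5}:  v_{2} + v_{5} = 0  so sig = ⟨2 | 0⟩
  • {0,1}:  v_{0} + v_{1} = v_{3}  so sig = ⟨2 | 1⟩
  • {3,4}:  v_{3} + v_{4} = v_{2}  so sig = ⟨2 | 1⟩
  • {3,6}:  v_{3} + v_{6} = v_{0}  so sig = ⟨2 | 1⟩
  • {2,6}:  v_{2} + v_{6} = v_{0} + v_{4}  so sig = ⟨2 | 1 1⟩
  • {0,4,5}:  v_{0} + v_{4} + v_{5} = v_{6}  so sig = ⟨3 | 1⟩

so the primitive-relation signature multiset is
{ ⟨2 | 0⟩ ×2,  ⟨2 | 1⟩ ×3,  ⟨2 | 1 1⟩,  ⟨3 | 1⟩ }


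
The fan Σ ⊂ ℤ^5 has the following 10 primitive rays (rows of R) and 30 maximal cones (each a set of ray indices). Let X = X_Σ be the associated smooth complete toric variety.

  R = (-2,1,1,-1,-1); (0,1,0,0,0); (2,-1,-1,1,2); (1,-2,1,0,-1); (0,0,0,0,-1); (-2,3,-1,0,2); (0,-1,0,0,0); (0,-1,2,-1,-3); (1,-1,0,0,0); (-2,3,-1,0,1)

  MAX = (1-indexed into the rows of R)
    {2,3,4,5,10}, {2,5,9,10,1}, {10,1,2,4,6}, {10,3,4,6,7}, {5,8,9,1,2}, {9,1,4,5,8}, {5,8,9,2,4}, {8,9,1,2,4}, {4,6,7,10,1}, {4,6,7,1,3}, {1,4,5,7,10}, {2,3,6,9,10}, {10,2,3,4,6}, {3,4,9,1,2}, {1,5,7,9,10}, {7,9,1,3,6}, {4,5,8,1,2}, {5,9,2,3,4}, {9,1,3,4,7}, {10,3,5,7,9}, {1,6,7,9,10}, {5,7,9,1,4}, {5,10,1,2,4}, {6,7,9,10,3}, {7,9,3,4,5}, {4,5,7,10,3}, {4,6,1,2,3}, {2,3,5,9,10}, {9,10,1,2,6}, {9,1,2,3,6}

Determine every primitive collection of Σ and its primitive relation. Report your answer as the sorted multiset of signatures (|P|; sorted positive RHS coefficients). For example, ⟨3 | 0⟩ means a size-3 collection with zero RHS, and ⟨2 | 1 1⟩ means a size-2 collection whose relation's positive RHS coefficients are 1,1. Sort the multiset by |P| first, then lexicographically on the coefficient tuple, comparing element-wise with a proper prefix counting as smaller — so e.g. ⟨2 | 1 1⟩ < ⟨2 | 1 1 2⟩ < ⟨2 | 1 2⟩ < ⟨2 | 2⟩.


11 minimal non-faces of Δ(Σ) (on 10 rays):

  P={2,7}:  v_{2} + v_{7} = 0 — sig = ⟨2 | 0⟩
  P={5,6}:  v_{5} + v_{6} = v_{10} — sig = ⟨2 | 1⟩
  P={6,8}:  v_{6} + v_{8} = v_{1} + v_{2} — sig = ⟨2 | 1 1⟩
  P={3,8}:  v_{3} + v_{8} = v_{2} + v_{4} + v_{9} — sig = ⟨2 | 1 1 1⟩
  P={8,10}:  v_{8} + v_{10} = v_{1} + v_{2} + v_{5} — sig = ⟨2 | 1 1 1⟩
  P={7,8}:  v_{7} + v_{8} = v_{1} + v_{4} + v_{5} + v_{9} — sig = ⟨2 | 1 1 1 1⟩
  P={1,3,5}:  v_{1} + v_{3} + v_{5} = 0 — sig = ⟨3 | 0⟩
  P={4,9,10}:  v_{4} + v_{9} + v_{10} = 0 — sig = ⟨3 | 0⟩
  P={1,3,10}:  v_{1} + v_{3} + v_{10} = v_{6} — sig = ⟨3 | 1⟩
  P={4,6,9}:  v_{4} + v_{6} + v_{9} = v_{1} + v_{3} — sig = ⟨3 | 1 1⟩
  P={1,2,4,5,9}:  v_{1} + v_{2} + v_{4} + v_{5} + v_{9} = v_{8} — sig = ⟨5 | 1⟩

Hence PRS(X_Σ) =
{ ⟨2 | 0⟩,  ⟨2 | 1⟩,  ⟨2 | 1 1⟩,  ⟨2 | 1 1 1⟩ ×2,  ⟨2 | 1 1 1 1⟩,  ⟨3 | 0⟩ ×2,  ⟨3 | 1⟩,  ⟨3 | 1 1⟩,  ⟨5 | 1⟩ }


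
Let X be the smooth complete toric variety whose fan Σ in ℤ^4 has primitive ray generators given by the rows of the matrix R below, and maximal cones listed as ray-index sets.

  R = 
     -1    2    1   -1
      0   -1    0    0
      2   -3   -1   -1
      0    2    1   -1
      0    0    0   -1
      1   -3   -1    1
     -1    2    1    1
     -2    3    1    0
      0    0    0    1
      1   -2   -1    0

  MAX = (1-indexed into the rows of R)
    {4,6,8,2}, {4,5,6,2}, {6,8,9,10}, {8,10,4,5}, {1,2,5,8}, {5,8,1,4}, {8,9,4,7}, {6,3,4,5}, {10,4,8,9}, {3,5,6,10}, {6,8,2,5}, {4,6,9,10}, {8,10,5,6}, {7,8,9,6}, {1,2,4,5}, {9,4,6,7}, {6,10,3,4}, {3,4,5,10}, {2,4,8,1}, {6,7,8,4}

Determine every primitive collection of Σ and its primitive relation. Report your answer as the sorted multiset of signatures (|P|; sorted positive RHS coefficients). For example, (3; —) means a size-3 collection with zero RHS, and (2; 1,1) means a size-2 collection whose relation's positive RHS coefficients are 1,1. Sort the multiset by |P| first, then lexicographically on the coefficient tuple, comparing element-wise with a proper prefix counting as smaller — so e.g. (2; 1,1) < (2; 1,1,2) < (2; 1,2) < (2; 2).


20 minimal non-faces of Δ(Σ) (on 10 rays):

  P={5,9}:  v_{5} + v_{9} = 0  →  sig = (2; —)
  P={1,6}:  v_{1} + v_{6} = v_{2}  →  sig = (2; 1)
  P={1,10}:  v_{1} + v_{10} = v_{5}  →  sig = (2; 1)
  P={3,8}:  v_{3} + v_{8} = v_{5}  →  sig = (2; 1)
  P={7,10}:  v_{7} + v_{10} = v_{9}  →  sig = (2; 1)
  P={2,10}:  v_{2} + v_{10} = v_{5} + v_{6}  →  sig = (2; 1,1)
  P={3,7}:  v_{3} + v_{7} = v_{4} + v_{6}  →  sig = (2; 1,1)
  P={1,9}:  v_{1} + v_{9} = v_{4} + v_{6} + v_{8}  →  sig = (2; 1,1,1)
  P={3,9}:  v_{3} + v_{9} = v_{4} + v_{6} + v_{10}  →  sig = (2; 1,1,1)
  P={5,7}:  v_{5} + v_{7} = v_{4} + v_{6} + v_{8}  →  sig = (2; 1,1,1)
  P={1,3}:  v_{1} + v_{3} = v_{4} + 2·v_{5} + v_{6}  →  sig = (2; 1,1,2)
  P={2,9}:  v_{2} + v_{9} = v_{4} + 2·v_{6} + v_{8}  →  sig = (2; 1,1,2)
  P={2,3}:  v_{2} + v_{3} = v_{4} + 2·v_{5} + 2·v_{6}  →  sig = (2; 1,2,2)
  P={1,7}:  v_{1} + v_{7} = 2·v_{4} + 2·v_{6} + 2·v_{8}  →  sig = (2; 2,2,2)
  P={2,7}:  v_{2} + v_{7} = 2·v_{4} + 3·v_{6} + 2·v_{8}  →  sig = (2; 2,2,3)
  P={4,6,8,10}:  v_{4} + v_{6} + v_{8} + v_{10} = 0  →  sig = (4; —)
  P={4,5,6,8}:  v_{4} + v_{5} + v_{6} + v_{8} = v_{1}  →  sig = (4; 1)
  P={4,5,6,10}:  v_{4} + v_{5} + v_{6} + v_{10} = v_{3}  →  sig = (4; 1)
  P={4,6,8,9}:  v_{4} + v_{6} + v_{8} + v_{9} = v_{7}  →  sig = (4; 1)
  P={2,4,5,8}:  v_{2} + v_{4} + v_{5} + v_{8} = 2·v_{1}  →  sig = (4; 2)

Signatures (|P|; sorted positive RHS coefficients), sorted:
{ (2; —),  (2; 1) ×4,  (2; 1,1) ×2,  (2; 1,1,1) ×3,  (2; 1,1,2) ×2,  (2; 1,2,2),  (2; 2,2,2),  (2; 2,2,3),  (4; —),  (4; 1) ×3,  (4; 2) }


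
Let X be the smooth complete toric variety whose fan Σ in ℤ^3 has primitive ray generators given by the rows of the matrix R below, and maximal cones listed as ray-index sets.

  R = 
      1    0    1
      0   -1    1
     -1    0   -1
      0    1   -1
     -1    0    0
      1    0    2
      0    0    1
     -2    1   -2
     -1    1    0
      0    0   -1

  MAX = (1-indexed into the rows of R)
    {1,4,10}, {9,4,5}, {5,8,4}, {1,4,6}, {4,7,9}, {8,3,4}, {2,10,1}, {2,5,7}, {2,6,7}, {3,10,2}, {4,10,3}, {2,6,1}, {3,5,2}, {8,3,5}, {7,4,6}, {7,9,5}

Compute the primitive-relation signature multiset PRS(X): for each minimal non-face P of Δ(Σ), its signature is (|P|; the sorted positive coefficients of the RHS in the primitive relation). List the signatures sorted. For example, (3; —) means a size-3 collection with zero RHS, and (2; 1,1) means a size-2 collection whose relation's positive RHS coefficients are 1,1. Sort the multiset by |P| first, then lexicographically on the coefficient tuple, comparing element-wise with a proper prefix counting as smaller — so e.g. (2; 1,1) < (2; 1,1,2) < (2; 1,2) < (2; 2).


Σ has 23 primitive collections:

  P = {1,3}:  v_{1} + v_{3} = 0  ⇒ sig = (2; —)
  P = {2,4}:  v_{2} + v_{4} = 0  ⇒ sig = (2; —)
  P = {7,10}:  v_{7} + v_{10} = 0  ⇒ sig = (2; —)
  P = {1,5}:  v_{1} + v_{5} = v_{7}  ⇒ sig = (2; 1)
  P = {1,7}:  v_{1} + v_{7} = v_{6}  ⇒ sig = (2; 1)
  P = {3,6}:  v_{3} + v_{6} = v_{7}  ⇒ sig = (2; 1)
  P = {3,7}:  v_{3} + v_{7} = v_{5}  ⇒ sig = (2; 1)
  P = {5,10}:  v_{5} + v_{10} = v_{3}  ⇒ sig = (2; 1)
  P = {6,8}:  v_{6} + v_{8} = v_{9}  ⇒ sig = (2; 1)
  P = {6,10}:  v_{6} + v_{10} = v_{1}  ⇒ sig = (2; 1)
  P = {1,8}:  v_{1} + v_{8} = v_{4} + v_{5}  ⇒ sig = (2; 1,1)
  P = {2,8}:  v_{2} + v_{8} = v_{3} + v_{5}  ⇒ sig = (2; 1,1)
  P = {2,9}:  v_{2} + v_{9} = v_{5} + v_{7}  ⇒ sig = (2; 1,1)
  P = {9,10}:  v_{9} + v_{10} = v_{4} + v_{5}  ⇒ sig = (2; 1,1)
  P = {1,9}:  v_{1} + v_{9} = v_{4} + 2·v_{7}  ⇒ sig = (2; 1,2)
  P = {3,9}:  v_{3} + v_{9} = v_{4} + 2·v_{5}  ⇒ sig = (2; 1,2)
  P = {7,8}:  v_{7} + v_{8} = v_{4} + 2·v_{5}  ⇒ sig = (2; 1,2)
  P = {8,10}:  v_{8} + v_{10} = 2·v_{3} + v_{4}  ⇒ sig = (2; 1,2)
  P = {6,9}:  v_{6} + v_{9} = v_{4} + 3·v_{7}  ⇒ sig = (2; 1,3)
  P = {5,6}:  v_{5} + v_{6} = 2·v_{7}  ⇒ sig = (2; 2)
  P = {8,9}:  v_{8} + v_{9} = 2·v_{4} + 3·v_{5}  ⇒ sig = (2; 2,3)
  P = {3,4,5}:  v_{3} + v_{4} + v_{5} = v_{8}  ⇒ sig = (3; 1)
  P = {4,5,7}:  v_{4} + v_{5} + v_{7} = v_{9}  ⇒ sig = (3; 1)

Hence PRS(X_Σ) =
{ (2; —) ×3,  (2; 1) ×7,  (2; 1,1) ×4,  (2; 1,2) ×4,  (2; 1,3),  (2; 2),  (2; 2,3),  (3; 1) ×2 }


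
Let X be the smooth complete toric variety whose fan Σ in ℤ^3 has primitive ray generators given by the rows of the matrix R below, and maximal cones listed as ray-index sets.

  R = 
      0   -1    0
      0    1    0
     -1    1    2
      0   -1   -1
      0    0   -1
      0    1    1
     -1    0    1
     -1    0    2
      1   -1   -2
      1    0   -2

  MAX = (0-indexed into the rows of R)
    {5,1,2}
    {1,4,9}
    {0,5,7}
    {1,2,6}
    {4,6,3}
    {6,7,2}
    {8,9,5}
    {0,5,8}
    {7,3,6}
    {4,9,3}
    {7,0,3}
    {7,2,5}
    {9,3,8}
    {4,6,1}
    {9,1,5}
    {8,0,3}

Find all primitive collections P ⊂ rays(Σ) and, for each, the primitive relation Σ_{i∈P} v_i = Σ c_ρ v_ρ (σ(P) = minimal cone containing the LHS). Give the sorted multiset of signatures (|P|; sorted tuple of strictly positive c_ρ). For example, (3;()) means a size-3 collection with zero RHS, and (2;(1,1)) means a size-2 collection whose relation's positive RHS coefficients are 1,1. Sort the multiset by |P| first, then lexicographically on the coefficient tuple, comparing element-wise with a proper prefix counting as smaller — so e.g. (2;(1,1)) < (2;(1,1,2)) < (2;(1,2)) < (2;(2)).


Σ has 21 primitive collections:

  {0,1}:  v_{0} + v_{1} = 0  ⟹  sig = (2;())
  {2,8}:  v_{2} + v_{8} = 0  ⟹  sig = (2;())
  {3,5}:  v_{3} + v_{5} = 0  ⟹  sig = (2;())
  {7,9}:  v_{7} + v_{9} = 0  ⟹  sig = (2;())
  {0,2}:  v_{0} + v_{2} = v_{7}  ⟹  sig = (2;(1))
  {0,4}:  v_{0} + v_{4} = v_{3}  ⟹  sig = (2;(1))
  {0,9}:  v_{0} + v_{9} = v_{8}  ⟹  sig = (2;(1))
  {1,3}:  v_{1} + v_{3} = v_{4}  ⟹  sig = (2;(1))
  {1,7}:  v_{1} + v_{7} = v_{2}  ⟹  sig = (2;(1))
  {1,8}:  v_{1} + v_{8} = v_{9}  ⟹  sig = (2;(1))
  {2,3}:  v_{2} + v_{3} = v_{6}  ⟹  sig = (2;(1))
  {2,9}:  v_{2} + v_{9} = v_{1}  ⟹  sig = (2;(1))
  {4,5}:  v_{4} + v_{5} = v_{1}  ⟹  sig = (2;(1))
  {4,7}:  v_{4} + v_{7} = v_{6}  ⟹  sig = (2;(1))
  {5,6}:  v_{5} + v_{6} = v_{2}  ⟹  sig = (2;(1))
  {6,8}:  v_{6} + v_{8} = v_{3}  ⟹  sig = (2;(1))
  {6,9}:  v_{6} + v_{9} = v_{4}  ⟹  sig = (2;(1))
  {7,8}:  v_{7} + v_{8} = v_{0}  ⟹  sig = (2;(1))
  {0,6}:  v_{0} + v_{6} = v_{3} + v_{7}  ⟹  sig = (2;(1,1))
  {2,4}:  v_{2} + v_{4} = v_{1} + v_{6}  ⟹  sig = (2;(1,1))
  {4,8}:  v_{4} + v_{8} = v_{3} + v_{9}  ⟹  sig = (2;(1,1))

Signatures (|P|; sorted positive RHS coefficients), sorted:
    |P|=2: 21 collections, coeffs (), (), (), (), (1), (1), (1), (1), (1), (1), (1), (1), (1), (1), (1), (1), (1), (1), (1,1), (1,1), (1,1)


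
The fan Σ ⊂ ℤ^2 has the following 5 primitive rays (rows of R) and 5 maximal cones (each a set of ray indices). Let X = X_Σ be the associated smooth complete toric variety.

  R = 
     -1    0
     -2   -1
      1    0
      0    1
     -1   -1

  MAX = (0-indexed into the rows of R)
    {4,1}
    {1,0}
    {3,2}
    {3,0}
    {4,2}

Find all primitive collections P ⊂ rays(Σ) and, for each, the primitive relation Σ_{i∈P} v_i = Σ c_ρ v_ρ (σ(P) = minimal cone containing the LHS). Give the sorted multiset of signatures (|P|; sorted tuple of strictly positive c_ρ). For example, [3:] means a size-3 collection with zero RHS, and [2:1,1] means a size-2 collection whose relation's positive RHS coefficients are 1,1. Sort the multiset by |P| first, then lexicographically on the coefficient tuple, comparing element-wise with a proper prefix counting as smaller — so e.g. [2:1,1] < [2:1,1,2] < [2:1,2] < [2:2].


|primitive collections| = 5. Relations:

  P = {0,2}:  v_{0} + v_{2} = 0  so sig = [2:]
  P = {0,4}:  v_{0} + v_{4} = v_{1}  so sig = [2:1]
  P = {1,2}:  v_{1} + v_{2} = v_{4}  so sig = [2:1]
  P = {3,4}:  v_{3} + v_{4} = v_{0}  so sig = [2:1]
  P = {1,3}:  v_{1} + v_{3} = 2·v_{0}  so sig = [2:2]

so the primitive-relation signature multiset is
{ [2:],  [2:1] ×3,  [2:2] }
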